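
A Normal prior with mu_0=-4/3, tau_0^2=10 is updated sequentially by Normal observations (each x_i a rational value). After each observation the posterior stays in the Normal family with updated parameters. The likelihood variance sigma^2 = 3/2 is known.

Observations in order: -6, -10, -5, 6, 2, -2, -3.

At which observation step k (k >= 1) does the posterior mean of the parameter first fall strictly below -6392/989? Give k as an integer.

obs 1: x=-6 → posterior Normal(-124/23, 30/23)
obs 2: x=-10 → posterior Normal(-324/43, 30/43)
obs 3: x=-5 → posterior Normal(-424/63, 10/21)
obs 4: x=6 → posterior Normal(-304/83, 30/83)
obs 5: x=2 → posterior Normal(-264/103, 30/103)
obs 6: x=-2 → posterior Normal(-304/123, 10/41)
obs 7: x=-3 → posterior Normal(-28/11, 30/143)

k = 2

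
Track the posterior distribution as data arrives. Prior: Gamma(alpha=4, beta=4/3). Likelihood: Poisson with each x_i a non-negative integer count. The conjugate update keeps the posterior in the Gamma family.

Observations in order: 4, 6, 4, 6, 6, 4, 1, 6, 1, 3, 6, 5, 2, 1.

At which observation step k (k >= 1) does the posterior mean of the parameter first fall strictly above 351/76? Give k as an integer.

obs 1: x=4 → posterior Gamma(8, 7/3)
obs 2: x=6 → posterior Gamma(14, 10/3)
obs 3: x=4 → posterior Gamma(18, 13/3)
obs 4: x=6 → posterior Gamma(24, 16/3)
obs 5: x=6 → posterior Gamma(30, 19/3)
obs 6: x=4 → posterior Gamma(34, 22/3)
obs 7: x=1 → posterior Gamma(35, 25/3)
obs 8: x=6 → posterior Gamma(41, 28/3)
obs 9: x=1 → posterior Gamma(42, 31/3)
obs 10: x=3 → posterior Gamma(45, 34/3)
obs 11: x=6 → posterior Gamma(51, 37/3)
obs 12: x=5 → posterior Gamma(56, 40/3)
obs 13: x=2 → posterior Gamma(58, 43/3)
obs 14: x=1 → posterior Gamma(59, 46/3)

k = 5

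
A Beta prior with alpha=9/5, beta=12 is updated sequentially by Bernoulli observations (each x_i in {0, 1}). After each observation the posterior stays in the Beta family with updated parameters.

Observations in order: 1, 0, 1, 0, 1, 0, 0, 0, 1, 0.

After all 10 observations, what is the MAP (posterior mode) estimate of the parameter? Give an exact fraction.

24/109

obs 1: x=1 → posterior Beta(14/5, 12)
obs 2: x=0 → posterior Beta(14/5, 13)
obs 3: x=1 → posterior Beta(19/5, 13)
obs 4: x=0 → posterior Beta(19/5, 14)
obs 5: x=1 → posterior Beta(24/5, 14)
obs 6: x=0 → posterior Beta(24/5, 15)
obs 7: x=0 → posterior Beta(24/5, 16)
obs 8: x=0 → posterior Beta(24/5, 17)
obs 9: x=1 → posterior Beta(29/5, 17)
obs 10: x=0 → posterior Beta(29/5, 18)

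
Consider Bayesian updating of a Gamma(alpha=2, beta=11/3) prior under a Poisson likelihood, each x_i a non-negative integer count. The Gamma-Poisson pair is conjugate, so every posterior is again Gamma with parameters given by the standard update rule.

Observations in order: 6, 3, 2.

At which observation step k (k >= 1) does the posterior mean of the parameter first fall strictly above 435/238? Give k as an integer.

obs 1: x=6 → posterior Gamma(8, 14/3)
obs 2: x=3 → posterior Gamma(11, 17/3)
obs 3: x=2 → posterior Gamma(13, 20/3)

k = 2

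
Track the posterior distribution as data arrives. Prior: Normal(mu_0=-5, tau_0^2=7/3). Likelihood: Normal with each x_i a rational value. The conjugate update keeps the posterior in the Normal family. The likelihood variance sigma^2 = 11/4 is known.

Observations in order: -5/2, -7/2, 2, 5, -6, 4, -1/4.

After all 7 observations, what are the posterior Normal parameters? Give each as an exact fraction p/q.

obs 1: x=-5/2 → posterior Normal(-235/61, 77/61)
obs 2: x=-7/2 → posterior Normal(-333/89, 77/89)
obs 3: x=2 → posterior Normal(-277/117, 77/117)
obs 4: x=5 → posterior Normal(-137/145, 77/145)
obs 5: x=-6 → posterior Normal(-305/173, 77/173)
obs 6: x=4 → posterior Normal(-193/201, 77/201)
obs 7: x=-1/4 → posterior Normal(-200/229, 77/229)

mu_0=-200/229, tau_0^2=77/229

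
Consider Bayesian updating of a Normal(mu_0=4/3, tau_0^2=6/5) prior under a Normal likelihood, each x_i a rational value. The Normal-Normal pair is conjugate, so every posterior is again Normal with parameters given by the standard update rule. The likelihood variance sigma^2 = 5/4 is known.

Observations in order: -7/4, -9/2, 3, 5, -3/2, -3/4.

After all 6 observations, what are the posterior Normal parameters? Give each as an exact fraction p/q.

obs 1: x=-7/4 → posterior Normal(-26/147, 30/49)
obs 2: x=-9/2 → posterior Normal(-350/219, 30/73)
obs 3: x=3 → posterior Normal(-134/291, 30/97)
obs 4: x=5 → posterior Normal(226/363, 30/121)
obs 5: x=-3/2 → posterior Normal(118/435, 6/29)
obs 6: x=-3/4 → posterior Normal(64/507, 30/169)

mu_0=64/507, tau_0^2=30/169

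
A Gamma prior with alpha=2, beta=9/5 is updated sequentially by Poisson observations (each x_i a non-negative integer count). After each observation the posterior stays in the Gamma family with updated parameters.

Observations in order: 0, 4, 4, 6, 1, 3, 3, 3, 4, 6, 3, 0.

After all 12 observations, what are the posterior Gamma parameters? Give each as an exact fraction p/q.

alpha=39, beta=69/5

obs 1: x=0 → posterior Gamma(2, 14/5)
obs 2: x=4 → posterior Gamma(6, 19/5)
obs 3: x=4 → posterior Gamma(10, 24/5)
obs 4: x=6 → posterior Gamma(16, 29/5)
obs 5: x=1 → posterior Gamma(17, 34/5)
obs 6: x=3 → posterior Gamma(20, 39/5)
obs 7: x=3 → posterior Gamma(23, 44/5)
obs 8: x=3 → posterior Gamma(26, 49/5)
obs 9: x=4 → posterior Gamma(30, 54/5)
obs 10: x=6 → posterior Gamma(36, 59/5)
obs 11: x=3 → posterior Gamma(39, 64/5)
obs 12: x=0 → posterior Gamma(39, 69/5)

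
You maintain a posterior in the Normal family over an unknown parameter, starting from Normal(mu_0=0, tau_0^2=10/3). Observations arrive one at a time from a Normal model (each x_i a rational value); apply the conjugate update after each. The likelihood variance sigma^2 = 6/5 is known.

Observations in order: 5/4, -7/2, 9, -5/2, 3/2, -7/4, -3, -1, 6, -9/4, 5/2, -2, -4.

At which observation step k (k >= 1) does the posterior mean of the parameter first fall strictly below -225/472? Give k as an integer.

k = 2

obs 1: x=5/4 → posterior Normal(125/136, 15/17)
obs 2: x=-7/2 → posterior Normal(-225/236, 30/59)
obs 3: x=9 → posterior Normal(225/112, 5/14)
obs 4: x=-5/2 → posterior Normal(425/436, 30/109)
obs 5: x=3/2 → posterior Normal(575/536, 15/67)
obs 6: x=-7/4 → posterior Normal(100/159, 10/53)
obs 7: x=-3 → posterior Normal(25/184, 15/92)
obs 8: x=-1 → posterior Normal(0, 30/209)
obs 9: x=6 → posterior Normal(25/39, 5/39)
obs 10: x=-9/4 → posterior Normal(375/1036, 30/259)
obs 11: x=5/2 → posterior Normal(625/1136, 15/142)
obs 12: x=-2 → posterior Normal(425/1236, 10/103)
obs 13: x=-4 → posterior Normal(25/1336, 15/167)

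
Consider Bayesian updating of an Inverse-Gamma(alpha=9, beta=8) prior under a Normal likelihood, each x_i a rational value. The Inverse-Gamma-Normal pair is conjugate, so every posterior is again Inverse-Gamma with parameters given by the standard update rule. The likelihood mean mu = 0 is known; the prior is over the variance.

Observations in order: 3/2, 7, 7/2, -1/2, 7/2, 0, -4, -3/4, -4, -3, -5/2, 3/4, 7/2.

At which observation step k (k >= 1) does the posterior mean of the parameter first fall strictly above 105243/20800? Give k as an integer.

obs 1: x=3/2 → posterior Inverse-Gamma(19/2, 73/8)
obs 2: x=7 → posterior Inverse-Gamma(10, 269/8)
obs 3: x=7/2 → posterior Inverse-Gamma(21/2, 159/4)
obs 4: x=-1/2 → posterior Inverse-Gamma(11, 319/8)
obs 5: x=7/2 → posterior Inverse-Gamma(23/2, 46)
obs 6: x=0 → posterior Inverse-Gamma(12, 46)
obs 7: x=-4 → posterior Inverse-Gamma(25/2, 54)
obs 8: x=-3/4 → posterior Inverse-Gamma(13, 1737/32)
obs 9: x=-4 → posterior Inverse-Gamma(27/2, 1993/32)
obs 10: x=-3 → posterior Inverse-Gamma(14, 2137/32)
obs 11: x=-5/2 → posterior Inverse-Gamma(29/2, 2237/32)
obs 12: x=3/4 → posterior Inverse-Gamma(15, 1123/16)
obs 13: x=7/2 → posterior Inverse-Gamma(31/2, 1221/16)

k = 10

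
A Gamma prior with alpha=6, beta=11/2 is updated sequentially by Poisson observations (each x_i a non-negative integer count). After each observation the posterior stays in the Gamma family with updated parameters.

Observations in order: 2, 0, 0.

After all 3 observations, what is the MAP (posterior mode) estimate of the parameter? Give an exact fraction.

obs 1: x=2 → posterior Gamma(8, 13/2)
obs 2: x=0 → posterior Gamma(8, 15/2)
obs 3: x=0 → posterior Gamma(8, 17/2)

14/17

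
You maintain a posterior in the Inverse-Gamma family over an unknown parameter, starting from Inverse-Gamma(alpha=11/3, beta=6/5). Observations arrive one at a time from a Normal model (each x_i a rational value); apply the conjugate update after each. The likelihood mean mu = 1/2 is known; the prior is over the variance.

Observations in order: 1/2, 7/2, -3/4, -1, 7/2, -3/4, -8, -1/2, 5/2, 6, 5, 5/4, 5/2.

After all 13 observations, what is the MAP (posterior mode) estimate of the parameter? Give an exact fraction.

obs 1: x=1/2 → posterior Inverse-Gamma(25/6, 6/5)
obs 2: x=7/2 → posterior Inverse-Gamma(14/3, 57/10)
obs 3: x=-3/4 → posterior Inverse-Gamma(31/6, 1037/160)
obs 4: x=-1 → posterior Inverse-Gamma(17/3, 1217/160)
obs 5: x=7/2 → posterior Inverse-Gamma(37/6, 1937/160)
obs 6: x=-3/4 → posterior Inverse-Gamma(20/3, 1031/80)
obs 7: x=-8 → posterior Inverse-Gamma(43/6, 3921/80)
obs 8: x=-1/2 → posterior Inverse-Gamma(23/3, 3961/80)
obs 9: x=5/2 → posterior Inverse-Gamma(49/6, 4121/80)
obs 10: x=6 → posterior Inverse-Gamma(26/3, 5331/80)
obs 11: x=5 → posterior Inverse-Gamma(55/6, 6141/80)
obs 12: x=5/4 → posterior Inverse-Gamma(29/3, 12327/160)
obs 13: x=5/2 → posterior Inverse-Gamma(61/6, 12647/160)

37941/5360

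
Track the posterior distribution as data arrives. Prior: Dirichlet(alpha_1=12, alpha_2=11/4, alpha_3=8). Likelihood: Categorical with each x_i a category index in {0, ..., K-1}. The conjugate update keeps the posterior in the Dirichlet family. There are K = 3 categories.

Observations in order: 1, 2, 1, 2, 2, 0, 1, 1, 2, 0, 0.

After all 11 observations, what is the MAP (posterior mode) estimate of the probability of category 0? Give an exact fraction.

obs 1: x=1 → posterior Dirichlet(12, 15/4, 8)
obs 2: x=2 → posterior Dirichlet(12, 15/4, 9)
obs 3: x=1 → posterior Dirichlet(12, 19/4, 9)
obs 4: x=2 → posterior Dirichlet(12, 19/4, 10)
obs 5: x=2 → posterior Dirichlet(12, 19/4, 11)
obs 6: x=0 → posterior Dirichlet(13, 19/4, 11)
obs 7: x=1 → posterior Dirichlet(13, 23/4, 11)
obs 8: x=1 → posterior Dirichlet(13, 27/4, 11)
obs 9: x=2 → posterior Dirichlet(13, 27/4, 12)
obs 10: x=0 → posterior Dirichlet(14, 27/4, 12)
obs 11: x=0 → posterior Dirichlet(15, 27/4, 12)

56/123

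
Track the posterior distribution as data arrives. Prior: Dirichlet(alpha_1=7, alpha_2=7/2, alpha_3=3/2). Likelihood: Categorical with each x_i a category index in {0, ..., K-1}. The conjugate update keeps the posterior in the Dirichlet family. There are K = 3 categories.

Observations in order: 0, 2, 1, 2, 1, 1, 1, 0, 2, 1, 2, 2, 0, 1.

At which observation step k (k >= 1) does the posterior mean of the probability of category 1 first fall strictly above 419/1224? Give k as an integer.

k = 6

obs 1: x=0 → posterior Dirichlet(8, 7/2, 3/2)
obs 2: x=2 → posterior Dirichlet(8, 7/2, 5/2)
obs 3: x=1 → posterior Dirichlet(8, 9/2, 5/2)
obs 4: x=2 → posterior Dirichlet(8, 9/2, 7/2)
obs 5: x=1 → posterior Dirichlet(8, 11/2, 7/2)
obs 6: x=1 → posterior Dirichlet(8, 13/2, 7/2)
obs 7: x=1 → posterior Dirichlet(8, 15/2, 7/2)
obs 8: x=0 → posterior Dirichlet(9, 15/2, 7/2)
obs 9: x=2 → posterior Dirichlet(9, 15/2, 9/2)
obs 10: x=1 → posterior Dirichlet(9, 17/2, 9/2)
obs 11: x=2 → posterior Dirichlet(9, 17/2, 11/2)
obs 12: x=2 → posterior Dirichlet(9, 17/2, 13/2)
obs 13: x=0 → posterior Dirichlet(10, 17/2, 13/2)
obs 14: x=1 → posterior Dirichlet(10, 19/2, 13/2)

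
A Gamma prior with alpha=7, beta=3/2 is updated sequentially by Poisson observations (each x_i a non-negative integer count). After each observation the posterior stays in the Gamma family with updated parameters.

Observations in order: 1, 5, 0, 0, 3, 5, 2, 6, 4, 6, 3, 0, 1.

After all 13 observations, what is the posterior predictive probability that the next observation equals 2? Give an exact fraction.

2891112805982121705382943769778870418167787162372332981612992108776/12920407837478661461426331601411538096208032488415541139432453672351

obs 1: x=1 → posterior Gamma(8, 5/2)
obs 2: x=5 → posterior Gamma(13, 7/2)
obs 3: x=0 → posterior Gamma(13, 9/2)
obs 4: x=0 → posterior Gamma(13, 11/2)
obs 5: x=3 → posterior Gamma(16, 13/2)
obs 6: x=5 → posterior Gamma(21, 15/2)
obs 7: x=2 → posterior Gamma(23, 17/2)
obs 8: x=6 → posterior Gamma(29, 19/2)
obs 9: x=4 → posterior Gamma(33, 21/2)
obs 10: x=6 → posterior Gamma(39, 23/2)
obs 11: x=3 → posterior Gamma(42, 25/2)
obs 12: x=0 → posterior Gamma(42, 27/2)
obs 13: x=1 → posterior Gamma(43, 29/2)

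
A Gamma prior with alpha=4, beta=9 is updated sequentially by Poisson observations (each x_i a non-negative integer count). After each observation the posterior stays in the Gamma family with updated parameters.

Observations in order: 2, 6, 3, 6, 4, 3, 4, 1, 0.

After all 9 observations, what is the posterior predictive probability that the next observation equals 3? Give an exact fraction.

obs 1: x=2 → posterior Gamma(6, 10)
obs 2: x=6 → posterior Gamma(12, 11)
obs 3: x=3 → posterior Gamma(15, 12)
obs 4: x=6 → posterior Gamma(21, 13)
obs 5: x=4 → posterior Gamma(25, 14)
obs 6: x=3 → posterior Gamma(28, 15)
obs 7: x=4 → posterior Gamma(32, 16)
obs 8: x=1 → posterior Gamma(33, 17)
obs 9: x=0 → posterior Gamma(33, 18)

1737410009783897978850402642321751537153474560/10842505080063916320800450434338728415281531281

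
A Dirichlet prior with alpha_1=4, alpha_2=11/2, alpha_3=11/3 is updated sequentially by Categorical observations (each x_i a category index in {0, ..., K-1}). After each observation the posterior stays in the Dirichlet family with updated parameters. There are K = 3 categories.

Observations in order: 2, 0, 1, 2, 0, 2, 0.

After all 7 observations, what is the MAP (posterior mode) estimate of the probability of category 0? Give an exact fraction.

36/103

obs 1: x=2 → posterior Dirichlet(4, 11/2, 14/3)
obs 2: x=0 → posterior Dirichlet(5, 11/2, 14/3)
obs 3: x=1 → posterior Dirichlet(5, 13/2, 14/3)
obs 4: x=2 → posterior Dirichlet(5, 13/2, 17/3)
obs 5: x=0 → posterior Dirichlet(6, 13/2, 17/3)
obs 6: x=2 → posterior Dirichlet(6, 13/2, 20/3)
obs 7: x=0 → posterior Dirichlet(7, 13/2, 20/3)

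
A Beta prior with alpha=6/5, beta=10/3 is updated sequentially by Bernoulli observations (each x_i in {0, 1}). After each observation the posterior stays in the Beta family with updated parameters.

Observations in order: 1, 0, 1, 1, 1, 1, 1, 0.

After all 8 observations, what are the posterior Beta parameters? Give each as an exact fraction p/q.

obs 1: x=1 → posterior Beta(11/5, 10/3)
obs 2: x=0 → posterior Beta(11/5, 13/3)
obs 3: x=1 → posterior Beta(16/5, 13/3)
obs 4: x=1 → posterior Beta(21/5, 13/3)
obs 5: x=1 → posterior Beta(26/5, 13/3)
obs 6: x=1 → posterior Beta(31/5, 13/3)
obs 7: x=1 → posterior Beta(36/5, 13/3)
obs 8: x=0 → posterior Beta(36/5, 16/3)

alpha=36/5, beta=16/3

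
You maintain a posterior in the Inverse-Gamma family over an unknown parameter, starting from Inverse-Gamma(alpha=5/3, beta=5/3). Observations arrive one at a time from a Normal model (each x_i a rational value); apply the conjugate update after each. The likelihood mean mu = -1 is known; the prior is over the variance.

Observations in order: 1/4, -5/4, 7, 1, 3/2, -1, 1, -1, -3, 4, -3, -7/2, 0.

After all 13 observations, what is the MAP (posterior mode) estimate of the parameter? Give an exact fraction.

2963/440

obs 1: x=1/4 → posterior Inverse-Gamma(13/6, 235/96)
obs 2: x=-5/4 → posterior Inverse-Gamma(8/3, 119/48)
obs 3: x=7 → posterior Inverse-Gamma(19/6, 1655/48)
obs 4: x=1 → posterior Inverse-Gamma(11/3, 1751/48)
obs 5: x=3/2 → posterior Inverse-Gamma(25/6, 1901/48)
obs 6: x=-1 → posterior Inverse-Gamma(14/3, 1901/48)
obs 7: x=1 → posterior Inverse-Gamma(31/6, 1997/48)
obs 8: x=-1 → posterior Inverse-Gamma(17/3, 1997/48)
obs 9: x=-3 → posterior Inverse-Gamma(37/6, 2093/48)
obs 10: x=4 → posterior Inverse-Gamma(20/3, 2693/48)
obs 11: x=-3 → posterior Inverse-Gamma(43/6, 2789/48)
obs 12: x=-7/2 → posterior Inverse-Gamma(23/3, 2939/48)
obs 13: x=0 → posterior Inverse-Gamma(49/6, 2963/48)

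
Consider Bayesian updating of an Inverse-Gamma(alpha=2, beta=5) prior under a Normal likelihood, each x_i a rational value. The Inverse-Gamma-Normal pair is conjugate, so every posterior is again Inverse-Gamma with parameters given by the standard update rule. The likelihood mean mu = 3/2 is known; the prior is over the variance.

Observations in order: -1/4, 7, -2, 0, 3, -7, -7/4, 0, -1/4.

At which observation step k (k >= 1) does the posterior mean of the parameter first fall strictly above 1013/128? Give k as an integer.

k = 2

obs 1: x=-1/4 → posterior Inverse-Gamma(5/2, 209/32)
obs 2: x=7 → posterior Inverse-Gamma(3, 693/32)
obs 3: x=-2 → posterior Inverse-Gamma(7/2, 889/32)
obs 4: x=0 → posterior Inverse-Gamma(4, 925/32)
obs 5: x=3 → posterior Inverse-Gamma(9/2, 961/32)
obs 6: x=-7 → posterior Inverse-Gamma(5, 2117/32)
obs 7: x=-7/4 → posterior Inverse-Gamma(11/2, 1143/16)
obs 8: x=0 → posterior Inverse-Gamma(6, 1161/16)
obs 9: x=-1/4 → posterior Inverse-Gamma(13/2, 2371/32)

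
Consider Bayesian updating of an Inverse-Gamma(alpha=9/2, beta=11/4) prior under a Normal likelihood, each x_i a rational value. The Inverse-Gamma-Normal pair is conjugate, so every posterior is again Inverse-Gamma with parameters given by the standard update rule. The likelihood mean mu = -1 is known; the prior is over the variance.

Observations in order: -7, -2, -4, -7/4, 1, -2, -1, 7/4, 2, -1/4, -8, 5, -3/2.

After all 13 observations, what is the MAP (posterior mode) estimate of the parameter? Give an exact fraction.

2551/384

obs 1: x=-7 → posterior Inverse-Gamma(5, 83/4)
obs 2: x=-2 → posterior Inverse-Gamma(11/2, 85/4)
obs 3: x=-4 → posterior Inverse-Gamma(6, 103/4)
obs 4: x=-7/4 → posterior Inverse-Gamma(13/2, 833/32)
obs 5: x=1 → posterior Inverse-Gamma(7, 897/32)
obs 6: x=-2 → posterior Inverse-Gamma(15/2, 913/32)
obs 7: x=-1 → posterior Inverse-Gamma(8, 913/32)
obs 8: x=7/4 → posterior Inverse-Gamma(17/2, 517/16)
obs 9: x=2 → posterior Inverse-Gamma(9, 589/16)
obs 10: x=-1/4 → posterior Inverse-Gamma(19/2, 1187/32)
obs 11: x=-8 → posterior Inverse-Gamma(10, 1971/32)
obs 12: x=5 → posterior Inverse-Gamma(21/2, 2547/32)
obs 13: x=-3/2 → posterior Inverse-Gamma(11, 2551/32)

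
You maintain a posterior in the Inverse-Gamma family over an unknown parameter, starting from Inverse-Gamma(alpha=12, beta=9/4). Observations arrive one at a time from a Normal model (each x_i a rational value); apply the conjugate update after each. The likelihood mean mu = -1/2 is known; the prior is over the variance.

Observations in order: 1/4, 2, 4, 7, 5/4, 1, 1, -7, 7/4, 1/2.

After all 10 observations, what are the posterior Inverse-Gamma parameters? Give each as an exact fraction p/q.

obs 1: x=1/4 → posterior Inverse-Gamma(25/2, 81/32)
obs 2: x=2 → posterior Inverse-Gamma(13, 181/32)
obs 3: x=4 → posterior Inverse-Gamma(27/2, 505/32)
obs 4: x=7 → posterior Inverse-Gamma(14, 1405/32)
obs 5: x=5/4 → posterior Inverse-Gamma(29/2, 727/16)
obs 6: x=1 → posterior Inverse-Gamma(15, 745/16)
obs 7: x=1 → posterior Inverse-Gamma(31/2, 763/16)
obs 8: x=-7 → posterior Inverse-Gamma(16, 1101/16)
obs 9: x=7/4 → posterior Inverse-Gamma(33/2, 2283/32)
obs 10: x=1/2 → posterior Inverse-Gamma(17, 2299/32)

alpha=17, beta=2299/32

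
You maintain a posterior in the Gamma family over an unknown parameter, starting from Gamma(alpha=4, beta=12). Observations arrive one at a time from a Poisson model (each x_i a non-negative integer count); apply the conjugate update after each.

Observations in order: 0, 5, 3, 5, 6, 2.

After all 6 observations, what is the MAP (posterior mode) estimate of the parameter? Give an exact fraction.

4/3

obs 1: x=0 → posterior Gamma(4, 13)
obs 2: x=5 → posterior Gamma(9, 14)
obs 3: x=3 → posterior Gamma(12, 15)
obs 4: x=5 → posterior Gamma(17, 16)
obs 5: x=6 → posterior Gamma(23, 17)
obs 6: x=2 → posterior Gamma(25, 18)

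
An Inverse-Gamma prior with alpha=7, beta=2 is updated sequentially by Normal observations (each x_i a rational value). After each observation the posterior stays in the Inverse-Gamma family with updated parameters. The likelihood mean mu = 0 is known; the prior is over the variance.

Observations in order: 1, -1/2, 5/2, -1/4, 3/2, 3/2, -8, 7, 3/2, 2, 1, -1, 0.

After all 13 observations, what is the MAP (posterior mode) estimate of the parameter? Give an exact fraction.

2197/464

obs 1: x=1 → posterior Inverse-Gamma(15/2, 5/2)
obs 2: x=-1/2 → posterior Inverse-Gamma(8, 21/8)
obs 3: x=5/2 → posterior Inverse-Gamma(17/2, 23/4)
obs 4: x=-1/4 → posterior Inverse-Gamma(9, 185/32)
obs 5: x=3/2 → posterior Inverse-Gamma(19/2, 221/32)
obs 6: x=3/2 → posterior Inverse-Gamma(10, 257/32)
obs 7: x=-8 → posterior Inverse-Gamma(21/2, 1281/32)
obs 8: x=7 → posterior Inverse-Gamma(11, 2065/32)
obs 9: x=3/2 → posterior Inverse-Gamma(23/2, 2101/32)
obs 10: x=2 → posterior Inverse-Gamma(12, 2165/32)
obs 11: x=1 → posterior Inverse-Gamma(25/2, 2181/32)
obs 12: x=-1 → posterior Inverse-Gamma(13, 2197/32)
obs 13: x=0 → posterior Inverse-Gamma(27/2, 2197/32)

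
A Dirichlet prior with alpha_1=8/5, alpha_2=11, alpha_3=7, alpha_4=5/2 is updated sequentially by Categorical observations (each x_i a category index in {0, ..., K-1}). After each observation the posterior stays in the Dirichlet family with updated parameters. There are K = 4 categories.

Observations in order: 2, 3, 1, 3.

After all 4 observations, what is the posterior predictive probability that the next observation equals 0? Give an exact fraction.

16/261

obs 1: x=2 → posterior Dirichlet(8/5, 11, 8, 5/2)
obs 2: x=3 → posterior Dirichlet(8/5, 11, 8, 7/2)
obs 3: x=1 → posterior Dirichlet(8/5, 12, 8, 7/2)
obs 4: x=3 → posterior Dirichlet(8/5, 12, 8, 9/2)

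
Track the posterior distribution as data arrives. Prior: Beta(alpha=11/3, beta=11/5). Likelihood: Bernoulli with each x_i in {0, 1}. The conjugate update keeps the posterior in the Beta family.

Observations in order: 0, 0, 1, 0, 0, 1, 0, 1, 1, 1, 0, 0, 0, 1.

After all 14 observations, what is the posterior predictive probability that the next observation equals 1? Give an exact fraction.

obs 1: x=0 → posterior Beta(11/3, 16/5)
obs 2: x=0 → posterior Beta(11/3, 21/5)
obs 3: x=1 → posterior Beta(14/3, 21/5)
obs 4: x=0 → posterior Beta(14/3, 26/5)
obs 5: x=0 → posterior Beta(14/3, 31/5)
obs 6: x=1 → posterior Beta(17/3, 31/5)
obs 7: x=0 → posterior Beta(17/3, 36/5)
obs 8: x=1 → posterior Beta(20/3, 36/5)
obs 9: x=1 → posterior Beta(23/3, 36/5)
obs 10: x=1 → posterior Beta(26/3, 36/5)
obs 11: x=0 → posterior Beta(26/3, 41/5)
obs 12: x=0 → posterior Beta(26/3, 46/5)
obs 13: x=0 → posterior Beta(26/3, 51/5)
obs 14: x=1 → posterior Beta(29/3, 51/5)

145/298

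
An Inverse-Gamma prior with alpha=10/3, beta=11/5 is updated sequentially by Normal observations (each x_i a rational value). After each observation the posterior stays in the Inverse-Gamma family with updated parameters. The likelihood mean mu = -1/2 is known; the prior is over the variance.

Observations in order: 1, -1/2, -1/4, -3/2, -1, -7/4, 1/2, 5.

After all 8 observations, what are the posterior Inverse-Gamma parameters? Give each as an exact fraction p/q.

alpha=22/3, beta=1631/80

obs 1: x=1 → posterior Inverse-Gamma(23/6, 133/40)
obs 2: x=-1/2 → posterior Inverse-Gamma(13/3, 133/40)
obs 3: x=-1/4 → posterior Inverse-Gamma(29/6, 537/160)
obs 4: x=-3/2 → posterior Inverse-Gamma(16/3, 617/160)
obs 5: x=-1 → posterior Inverse-Gamma(35/6, 637/160)
obs 6: x=-7/4 → posterior Inverse-Gamma(19/3, 381/80)
obs 7: x=1/2 → posterior Inverse-Gamma(41/6, 421/80)
obs 8: x=5 → posterior Inverse-Gamma(22/3, 1631/80)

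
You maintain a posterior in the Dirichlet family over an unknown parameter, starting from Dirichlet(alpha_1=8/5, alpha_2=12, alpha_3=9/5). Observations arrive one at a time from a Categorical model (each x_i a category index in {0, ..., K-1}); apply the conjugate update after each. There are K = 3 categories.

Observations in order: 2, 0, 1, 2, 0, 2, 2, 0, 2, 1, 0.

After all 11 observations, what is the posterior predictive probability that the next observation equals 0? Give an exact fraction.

7/33

obs 1: x=2 → posterior Dirichlet(8/5, 12, 14/5)
obs 2: x=0 → posterior Dirichlet(13/5, 12, 14/5)
obs 3: x=1 → posterior Dirichlet(13/5, 13, 14/5)
obs 4: x=2 → posterior Dirichlet(13/5, 13, 19/5)
obs 5: x=0 → posterior Dirichlet(18/5, 13, 19/5)
obs 6: x=2 → posterior Dirichlet(18/5, 13, 24/5)
obs 7: x=2 → posterior Dirichlet(18/5, 13, 29/5)
obs 8: x=0 → posterior Dirichlet(23/5, 13, 29/5)
obs 9: x=2 → posterior Dirichlet(23/5, 13, 34/5)
obs 10: x=1 → posterior Dirichlet(23/5, 14, 34/5)
obs 11: x=0 → posterior Dirichlet(28/5, 14, 34/5)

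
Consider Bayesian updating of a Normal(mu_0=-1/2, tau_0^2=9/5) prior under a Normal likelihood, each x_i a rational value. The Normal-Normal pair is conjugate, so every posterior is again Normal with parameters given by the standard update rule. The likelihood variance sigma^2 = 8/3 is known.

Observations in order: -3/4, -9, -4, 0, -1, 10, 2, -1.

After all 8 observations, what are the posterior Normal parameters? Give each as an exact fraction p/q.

obs 1: x=-3/4 → posterior Normal(-161/268, 72/67)
obs 2: x=-9 → posterior Normal(-1133/376, 36/47)
obs 3: x=-4 → posterior Normal(-1565/484, 72/121)
obs 4: x=0 → posterior Normal(-1565/592, 18/37)
obs 5: x=-1 → posterior Normal(-239/100, 72/175)
obs 6: x=10 → posterior Normal(-593/808, 36/101)
obs 7: x=2 → posterior Normal(-377/916, 72/229)
obs 8: x=-1 → posterior Normal(-485/1024, 9/32)

mu_0=-485/1024, tau_0^2=9/32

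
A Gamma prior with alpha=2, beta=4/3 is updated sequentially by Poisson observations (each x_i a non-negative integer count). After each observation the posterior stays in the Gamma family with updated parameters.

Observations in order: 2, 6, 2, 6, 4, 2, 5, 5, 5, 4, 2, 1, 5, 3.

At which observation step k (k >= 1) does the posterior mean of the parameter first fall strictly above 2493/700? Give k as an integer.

obs 1: x=2 → posterior Gamma(4, 7/3)
obs 2: x=6 → posterior Gamma(10, 10/3)
obs 3: x=2 → posterior Gamma(12, 13/3)
obs 4: x=6 → posterior Gamma(18, 16/3)
obs 5: x=4 → posterior Gamma(22, 19/3)
obs 6: x=2 → posterior Gamma(24, 22/3)
obs 7: x=5 → posterior Gamma(29, 25/3)
obs 8: x=5 → posterior Gamma(34, 28/3)
obs 9: x=5 → posterior Gamma(39, 31/3)
obs 10: x=4 → posterior Gamma(43, 34/3)
obs 11: x=2 → posterior Gamma(45, 37/3)
obs 12: x=1 → posterior Gamma(46, 40/3)
obs 13: x=5 → posterior Gamma(51, 43/3)
obs 14: x=3 → posterior Gamma(54, 46/3)

k = 8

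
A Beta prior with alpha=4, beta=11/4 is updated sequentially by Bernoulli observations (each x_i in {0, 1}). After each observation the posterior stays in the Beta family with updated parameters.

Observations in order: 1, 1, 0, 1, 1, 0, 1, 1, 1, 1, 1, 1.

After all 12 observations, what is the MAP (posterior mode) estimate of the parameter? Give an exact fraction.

obs 1: x=1 → posterior Beta(5, 11/4)
obs 2: x=1 → posterior Beta(6, 11/4)
obs 3: x=0 → posterior Beta(6, 15/4)
obs 4: x=1 → posterior Beta(7, 15/4)
obs 5: x=1 → posterior Beta(8, 15/4)
obs 6: x=0 → posterior Beta(8, 19/4)
obs 7: x=1 → posterior Beta(9, 19/4)
obs 8: x=1 → posterior Beta(10, 19/4)
obs 9: x=1 → posterior Beta(11, 19/4)
obs 10: x=1 → posterior Beta(12, 19/4)
obs 11: x=1 → posterior Beta(13, 19/4)
obs 12: x=1 → posterior Beta(14, 19/4)

52/67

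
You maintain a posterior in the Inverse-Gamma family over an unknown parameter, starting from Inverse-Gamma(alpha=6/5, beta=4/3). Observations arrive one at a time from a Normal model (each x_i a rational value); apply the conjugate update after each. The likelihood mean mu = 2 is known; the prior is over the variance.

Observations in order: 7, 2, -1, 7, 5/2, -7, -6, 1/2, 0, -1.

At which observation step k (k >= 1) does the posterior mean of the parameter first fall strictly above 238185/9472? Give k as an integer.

k = 7

obs 1: x=7 → posterior Inverse-Gamma(17/10, 83/6)
obs 2: x=2 → posterior Inverse-Gamma(11/5, 83/6)
obs 3: x=-1 → posterior Inverse-Gamma(27/10, 55/3)
obs 4: x=7 → posterior Inverse-Gamma(16/5, 185/6)
obs 5: x=5/2 → posterior Inverse-Gamma(37/10, 743/24)
obs 6: x=-7 → posterior Inverse-Gamma(21/5, 1715/24)
obs 7: x=-6 → posterior Inverse-Gamma(47/10, 2483/24)
obs 8: x=1/2 → posterior Inverse-Gamma(26/5, 1255/12)
obs 9: x=0 → posterior Inverse-Gamma(57/10, 1279/12)
obs 10: x=-1 → posterior Inverse-Gamma(31/5, 1333/12)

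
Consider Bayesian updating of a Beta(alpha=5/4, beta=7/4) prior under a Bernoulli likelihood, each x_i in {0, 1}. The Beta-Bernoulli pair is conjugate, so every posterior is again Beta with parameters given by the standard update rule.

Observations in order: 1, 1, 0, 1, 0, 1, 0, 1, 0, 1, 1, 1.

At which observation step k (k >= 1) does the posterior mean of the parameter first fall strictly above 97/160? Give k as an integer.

obs 1: x=1 → posterior Beta(9/4, 7/4)
obs 2: x=1 → posterior Beta(13/4, 7/4)
obs 3: x=0 → posterior Beta(13/4, 11/4)
obs 4: x=1 → posterior Beta(17/4, 11/4)
obs 5: x=0 → posterior Beta(17/4, 15/4)
obs 6: x=1 → posterior Beta(21/4, 15/4)
obs 7: x=0 → posterior Beta(21/4, 19/4)
obs 8: x=1 → posterior Beta(25/4, 19/4)
obs 9: x=0 → posterior Beta(25/4, 23/4)
obs 10: x=1 → posterior Beta(29/4, 23/4)
obs 11: x=1 → posterior Beta(33/4, 23/4)
obs 12: x=1 → posterior Beta(37/4, 23/4)

k = 2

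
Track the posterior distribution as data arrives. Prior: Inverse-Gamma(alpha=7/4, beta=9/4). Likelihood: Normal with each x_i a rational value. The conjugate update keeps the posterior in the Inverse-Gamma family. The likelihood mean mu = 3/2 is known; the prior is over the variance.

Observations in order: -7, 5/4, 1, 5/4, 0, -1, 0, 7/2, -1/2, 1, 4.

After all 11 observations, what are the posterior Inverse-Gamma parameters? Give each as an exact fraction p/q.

alpha=29/4, beta=819/16

obs 1: x=-7 → posterior Inverse-Gamma(9/4, 307/8)
obs 2: x=5/4 → posterior Inverse-Gamma(11/4, 1229/32)
obs 3: x=1 → posterior Inverse-Gamma(13/4, 1233/32)
obs 4: x=5/4 → posterior Inverse-Gamma(15/4, 617/16)
obs 5: x=0 → posterior Inverse-Gamma(17/4, 635/16)
obs 6: x=-1 → posterior Inverse-Gamma(19/4, 685/16)
obs 7: x=0 → posterior Inverse-Gamma(21/4, 703/16)
obs 8: x=7/2 → posterior Inverse-Gamma(23/4, 735/16)
obs 9: x=-1/2 → posterior Inverse-Gamma(25/4, 767/16)
obs 10: x=1 → posterior Inverse-Gamma(27/4, 769/16)
obs 11: x=4 → posterior Inverse-Gamma(29/4, 819/16)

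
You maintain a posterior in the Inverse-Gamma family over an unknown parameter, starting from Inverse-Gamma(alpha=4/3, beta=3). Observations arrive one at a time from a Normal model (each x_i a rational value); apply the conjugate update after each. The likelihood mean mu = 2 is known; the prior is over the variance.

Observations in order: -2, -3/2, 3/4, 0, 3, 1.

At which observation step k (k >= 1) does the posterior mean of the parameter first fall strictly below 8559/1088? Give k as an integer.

obs 1: x=-2 → posterior Inverse-Gamma(11/6, 11)
obs 2: x=-3/2 → posterior Inverse-Gamma(7/3, 137/8)
obs 3: x=3/4 → posterior Inverse-Gamma(17/6, 573/32)
obs 4: x=0 → posterior Inverse-Gamma(10/3, 637/32)
obs 5: x=3 → posterior Inverse-Gamma(23/6, 653/32)
obs 6: x=1 → posterior Inverse-Gamma(13/3, 669/32)

k = 5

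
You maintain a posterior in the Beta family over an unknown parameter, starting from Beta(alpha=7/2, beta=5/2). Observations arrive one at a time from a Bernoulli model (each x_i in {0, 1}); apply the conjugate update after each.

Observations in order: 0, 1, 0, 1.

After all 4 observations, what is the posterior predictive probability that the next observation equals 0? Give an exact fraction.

9/20

obs 1: x=0 → posterior Beta(7/2, 7/2)
obs 2: x=1 → posterior Beta(9/2, 7/2)
obs 3: x=0 → posterior Beta(9/2, 9/2)
obs 4: x=1 → posterior Beta(11/2, 9/2)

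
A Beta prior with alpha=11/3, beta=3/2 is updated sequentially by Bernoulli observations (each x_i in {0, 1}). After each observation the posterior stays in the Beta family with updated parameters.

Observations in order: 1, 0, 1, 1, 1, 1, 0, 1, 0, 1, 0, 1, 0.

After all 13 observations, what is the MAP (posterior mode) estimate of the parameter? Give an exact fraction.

obs 1: x=1 → posterior Beta(14/3, 3/2)
obs 2: x=0 → posterior Beta(14/3, 5/2)
obs 3: x=1 → posterior Beta(17/3, 5/2)
obs 4: x=1 → posterior Beta(20/3, 5/2)
obs 5: x=1 → posterior Beta(23/3, 5/2)
obs 6: x=1 → posterior Beta(26/3, 5/2)
obs 7: x=0 → posterior Beta(26/3, 7/2)
obs 8: x=1 → posterior Beta(29/3, 7/2)
obs 9: x=0 → posterior Beta(29/3, 9/2)
obs 10: x=1 → posterior Beta(32/3, 9/2)
obs 11: x=0 → posterior Beta(32/3, 11/2)
obs 12: x=1 → posterior Beta(35/3, 11/2)
obs 13: x=0 → posterior Beta(35/3, 13/2)

64/97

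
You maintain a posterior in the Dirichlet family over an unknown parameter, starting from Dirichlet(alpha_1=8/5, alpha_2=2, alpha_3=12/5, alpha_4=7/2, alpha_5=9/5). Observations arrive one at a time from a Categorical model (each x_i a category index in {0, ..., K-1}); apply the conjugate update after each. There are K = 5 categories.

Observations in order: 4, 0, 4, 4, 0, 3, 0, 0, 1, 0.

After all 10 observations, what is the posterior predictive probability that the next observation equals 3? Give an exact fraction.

obs 1: x=4 → posterior Dirichlet(8/5, 2, 12/5, 7/2, 14/5)
obs 2: x=0 → posterior Dirichlet(13/5, 2, 12/5, 7/2, 14/5)
obs 3: x=4 → posterior Dirichlet(13/5, 2, 12/5, 7/2, 19/5)
obs 4: x=4 → posterior Dirichlet(13/5, 2, 12/5, 7/2, 24/5)
obs 5: x=0 → posterior Dirichlet(18/5, 2, 12/5, 7/2, 24/5)
obs 6: x=3 → posterior Dirichlet(18/5, 2, 12/5, 9/2, 24/5)
obs 7: x=0 → posterior Dirichlet(23/5, 2, 12/5, 9/2, 24/5)
obs 8: x=0 → posterior Dirichlet(28/5, 2, 12/5, 9/2, 24/5)
obs 9: x=1 → posterior Dirichlet(28/5, 3, 12/5, 9/2, 24/5)
obs 10: x=0 → posterior Dirichlet(33/5, 3, 12/5, 9/2, 24/5)

15/71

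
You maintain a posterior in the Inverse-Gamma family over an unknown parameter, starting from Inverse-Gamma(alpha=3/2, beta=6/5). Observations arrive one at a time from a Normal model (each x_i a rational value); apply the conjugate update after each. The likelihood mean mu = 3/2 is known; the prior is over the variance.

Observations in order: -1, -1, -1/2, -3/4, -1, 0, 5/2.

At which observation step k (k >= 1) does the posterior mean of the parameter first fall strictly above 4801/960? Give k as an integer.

obs 1: x=-1 → posterior Inverse-Gamma(2, 173/40)
obs 2: x=-1 → posterior Inverse-Gamma(5/2, 149/20)
obs 3: x=-1/2 → posterior Inverse-Gamma(3, 189/20)
obs 4: x=-3/4 → posterior Inverse-Gamma(7/2, 1917/160)
obs 5: x=-1 → posterior Inverse-Gamma(4, 2417/160)
obs 6: x=0 → posterior Inverse-Gamma(9/2, 2597/160)
obs 7: x=5/2 → posterior Inverse-Gamma(5, 2677/160)

k = 5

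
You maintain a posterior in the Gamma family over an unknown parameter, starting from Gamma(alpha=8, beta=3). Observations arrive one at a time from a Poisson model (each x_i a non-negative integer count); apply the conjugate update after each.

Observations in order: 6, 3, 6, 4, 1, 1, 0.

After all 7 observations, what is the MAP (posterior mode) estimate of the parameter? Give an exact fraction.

14/5

obs 1: x=6 → posterior Gamma(14, 4)
obs 2: x=3 → posterior Gamma(17, 5)
obs 3: x=6 → posterior Gamma(23, 6)
obs 4: x=4 → posterior Gamma(27, 7)
obs 5: x=1 → posterior Gamma(28, 8)
obs 6: x=1 → posterior Gamma(29, 9)
obs 7: x=0 → posterior Gamma(29, 10)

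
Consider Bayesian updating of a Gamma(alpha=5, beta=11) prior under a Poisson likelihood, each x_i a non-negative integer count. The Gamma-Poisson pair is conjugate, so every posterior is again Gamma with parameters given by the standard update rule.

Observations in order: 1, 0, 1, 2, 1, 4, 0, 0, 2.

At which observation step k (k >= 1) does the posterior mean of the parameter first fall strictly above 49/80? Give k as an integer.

k = 5

obs 1: x=1 → posterior Gamma(6, 12)
obs 2: x=0 → posterior Gamma(6, 13)
obs 3: x=1 → posterior Gamma(7, 14)
obs 4: x=2 → posterior Gamma(9, 15)
obs 5: x=1 → posterior Gamma(10, 16)
obs 6: x=4 → posterior Gamma(14, 17)
obs 7: x=0 → posterior Gamma(14, 18)
obs 8: x=0 → posterior Gamma(14, 19)
obs 9: x=2 → posterior Gamma(16, 20)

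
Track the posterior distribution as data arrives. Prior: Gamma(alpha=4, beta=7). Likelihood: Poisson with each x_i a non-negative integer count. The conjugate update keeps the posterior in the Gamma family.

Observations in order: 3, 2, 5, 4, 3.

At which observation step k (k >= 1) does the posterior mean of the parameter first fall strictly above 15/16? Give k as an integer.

obs 1: x=3 → posterior Gamma(7, 8)
obs 2: x=2 → posterior Gamma(9, 9)
obs 3: x=5 → posterior Gamma(14, 10)
obs 4: x=4 → posterior Gamma(18, 11)
obs 5: x=3 → posterior Gamma(21, 12)

k = 2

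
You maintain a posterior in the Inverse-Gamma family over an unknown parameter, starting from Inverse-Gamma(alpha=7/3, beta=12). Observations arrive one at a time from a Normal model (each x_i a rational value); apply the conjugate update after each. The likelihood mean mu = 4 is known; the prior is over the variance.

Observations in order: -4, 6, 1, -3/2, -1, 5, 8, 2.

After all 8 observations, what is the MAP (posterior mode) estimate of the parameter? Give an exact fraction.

obs 1: x=-4 → posterior Inverse-Gamma(17/6, 44)
obs 2: x=6 → posterior Inverse-Gamma(10/3, 46)
obs 3: x=1 → posterior Inverse-Gamma(23/6, 101/2)
obs 4: x=-3/2 → posterior Inverse-Gamma(13/3, 525/8)
obs 5: x=-1 → posterior Inverse-Gamma(29/6, 625/8)
obs 6: x=5 → posterior Inverse-Gamma(16/3, 629/8)
obs 7: x=8 → posterior Inverse-Gamma(35/6, 693/8)
obs 8: x=2 → posterior Inverse-Gamma(19/3, 709/8)

2127/176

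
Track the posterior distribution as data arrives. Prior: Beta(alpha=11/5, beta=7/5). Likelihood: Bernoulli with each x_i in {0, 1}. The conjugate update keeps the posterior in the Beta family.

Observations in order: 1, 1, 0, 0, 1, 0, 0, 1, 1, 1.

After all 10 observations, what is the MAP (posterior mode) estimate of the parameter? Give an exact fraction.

obs 1: x=1 → posterior Beta(16/5, 7/5)
obs 2: x=1 → posterior Beta(21/5, 7/5)
obs 3: x=0 → posterior Beta(21/5, 12/5)
obs 4: x=0 → posterior Beta(21/5, 17/5)
obs 5: x=1 → posterior Beta(26/5, 17/5)
obs 6: x=0 → posterior Beta(26/5, 22/5)
obs 7: x=0 → posterior Beta(26/5, 27/5)
obs 8: x=1 → posterior Beta(31/5, 27/5)
obs 9: x=1 → posterior Beta(36/5, 27/5)
obs 10: x=1 → posterior Beta(41/5, 27/5)

18/29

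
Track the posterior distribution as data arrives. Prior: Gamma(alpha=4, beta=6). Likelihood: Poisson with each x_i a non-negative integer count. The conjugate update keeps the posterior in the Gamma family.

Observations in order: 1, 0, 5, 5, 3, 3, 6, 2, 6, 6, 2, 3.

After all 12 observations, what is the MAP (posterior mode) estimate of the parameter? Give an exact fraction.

obs 1: x=1 → posterior Gamma(5, 7)
obs 2: x=0 → posterior Gamma(5, 8)
obs 3: x=5 → posterior Gamma(10, 9)
obs 4: x=5 → posterior Gamma(15, 10)
obs 5: x=3 → posterior Gamma(18, 11)
obs 6: x=3 → posterior Gamma(21, 12)
obs 7: x=6 → posterior Gamma(27, 13)
obs 8: x=2 → posterior Gamma(29, 14)
obs 9: x=6 → posterior Gamma(35, 15)
obs 10: x=6 → posterior Gamma(41, 16)
obs 11: x=2 → posterior Gamma(43, 17)
obs 12: x=3 → posterior Gamma(46, 18)

5/2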